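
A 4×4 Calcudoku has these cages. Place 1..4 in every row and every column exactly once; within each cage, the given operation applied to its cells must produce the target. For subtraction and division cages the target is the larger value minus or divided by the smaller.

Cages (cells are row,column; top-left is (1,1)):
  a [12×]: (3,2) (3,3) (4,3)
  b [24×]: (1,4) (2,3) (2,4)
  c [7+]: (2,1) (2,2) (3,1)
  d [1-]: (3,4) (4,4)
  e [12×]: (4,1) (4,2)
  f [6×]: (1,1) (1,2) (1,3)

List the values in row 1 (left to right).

The only place for 4 in row 1 is (1,4).
Cage c needs sum 7, so (3,1) = 2.
Cage a needs product 12, so (4,3) = 1.
The two cells of cage d must have difference 1; hence (4,4) = 2.
The 3 cells of cage b must have product 24, so (2,3) = 2.
2 is placed in column 4; hence (2,4) = 3.
Column 4 already has 3, so (3,4) = 1.
Cage f needs product 6; hence (1,1) = 1.
Cage f has product 6, which forces (1,2) = 2.
Column 3 now contains 2, which forces (1,3) = 3.
Column 1 already has 1; hence (2,1) = 4.
Row 2 now contains 4, so (2,2) = 1.
Column 3 already has 3, which forces (3,3) = 4.
4 is placed in column 1, leaving (4,1) = 3.
Row 4 now contains 3; hence (4,2) = 4.
Row 3 now contains 4; hence (3,2) = 3.
The full grid is 1 2 3 4 / 4 1 2 3 / 2 3 4 1 / 3 4 1 2.

1 2 3 4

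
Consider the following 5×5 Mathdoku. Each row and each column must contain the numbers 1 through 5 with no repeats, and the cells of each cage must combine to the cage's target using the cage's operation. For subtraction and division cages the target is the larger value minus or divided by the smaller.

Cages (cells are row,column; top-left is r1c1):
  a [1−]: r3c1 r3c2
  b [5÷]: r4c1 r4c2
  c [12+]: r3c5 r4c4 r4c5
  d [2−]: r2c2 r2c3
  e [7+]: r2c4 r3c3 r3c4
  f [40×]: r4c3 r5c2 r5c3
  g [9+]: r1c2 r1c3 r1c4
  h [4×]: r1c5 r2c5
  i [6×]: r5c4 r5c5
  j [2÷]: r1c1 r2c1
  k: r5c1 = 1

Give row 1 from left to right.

2 3 1 5 4

K is a freebie; hence r5c1 = 1.
Column 1 now contains 1; hence r4c1 = 5.
The two cells of cage b must have quotient 5; hence r4c2 = 1.
Cage c has sum 12, which forces r3c5 = 5.
The only place for 2 in row 4 is r4c3.
Column 1 needs a 3, and only r3c1 is open for it.
Column 4 needs a 5, and only r1c4 is open for it.
Cage g needs sum 9, so r1c2 = 3.
The 3 cells of cage g must have sum 9, leaving r1c3 = 1.
1 is placed in row 1, which forces r1c5 = 4.
4 is placed in column 5, leaving r2c5 = 1.
Column 3 now contains 1, so r3c3 = 4.
4 is placed in column 5; hence r4c5 = 3.
Column 3 now contains 4, so r5c3 = 5.
Column 5 already has 3; hence r5c5 = 2.
Row 1 now contains 4, which forces r1c1 = 2.
Cage j's pair has quotient 2, so r2c1 = 4.
Cage d's pair has difference 2; hence r2c2 = 5.
5 is placed in column 3, which forces r2c3 = 3.
Cage e needs sum 7, so r2c4 = 2.
4 is placed in row 3, which forces r3c2 = 2.
Cage e needs sum 7, leaving r3c4 = 1.
Row 4 already has 3, which forces r4c4 = 4.
Row 5 already has 5, which forces r5c2 = 4.
Row 5 now contains 2, which forces r5c4 = 3.
Completed grid: 2 3 1 5 4 / 4 5 3 2 1 / 3 2 4 1 5 / 5 1 2 4 3 / 1 4 5 3 2.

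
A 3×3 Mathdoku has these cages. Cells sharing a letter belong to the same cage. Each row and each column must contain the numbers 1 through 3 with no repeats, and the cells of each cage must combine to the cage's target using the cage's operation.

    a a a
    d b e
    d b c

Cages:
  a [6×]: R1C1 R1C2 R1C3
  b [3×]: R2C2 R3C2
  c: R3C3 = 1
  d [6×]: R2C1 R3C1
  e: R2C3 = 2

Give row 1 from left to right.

Cage e is given, which forces R2C3 = 2.
C is a freebie, so R3C3 = 1.
Column 3 now contains 1; hence R1C3 = 3.
Row 2 now contains 2, so R2C1 = 3.
The two cells of cage b must have product 3, which forces R2C2 = 1.
Cage d needs two cells with product 6; hence R3C1 = 2.
Row 3 now contains 1, leaving R3C2 = 3.
Column 1 already has 2, which forces R1C1 = 1.
Column 2 already has 1, leaving R1C2 = 2.
Filled in: 1 2 3 / 3 1 2 / 2 3 1.

1 2 3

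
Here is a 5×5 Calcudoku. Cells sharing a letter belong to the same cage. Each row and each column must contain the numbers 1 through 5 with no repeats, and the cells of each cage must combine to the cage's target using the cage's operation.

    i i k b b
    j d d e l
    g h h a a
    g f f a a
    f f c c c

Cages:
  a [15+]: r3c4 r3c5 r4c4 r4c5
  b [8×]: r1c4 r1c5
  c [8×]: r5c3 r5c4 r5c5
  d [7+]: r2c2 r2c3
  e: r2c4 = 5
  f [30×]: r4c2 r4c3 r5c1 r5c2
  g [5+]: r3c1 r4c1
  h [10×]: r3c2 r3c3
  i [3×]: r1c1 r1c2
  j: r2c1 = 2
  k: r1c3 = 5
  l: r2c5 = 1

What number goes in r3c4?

Cage k is given, which forces r1c3 = 5.
Cage j is given, leaving r2c1 = 2.
Cage e is given, which forces r2c4 = 5.
L is a freebie, which forces r2c5 = 1.
Column 3 already has 5, leaving r3c3 = 2.
Row 3 already has 2; hence r3c2 = 5.
Row 3 now contains 5, so r3c5 = 3.
Row 3 already has 3, so r3c4 = 4.
Cage a needs sum 15, so r4c4 = 3.
The 4 cells of cage a must have sum 15, so r4c5 = 5.
Cage f needs product 30, leaving r5c1 = 5.
Column 4 now contains 4, leaving r1c4 = 2.
The two cells of cage b must have product 8, which forces r1c5 = 4.
4 is placed in row 3, which forces r3c1 = 1.
The two cells of cage g must have sum 5, leaving r4c1 = 4.
Cage f has product 30, so r4c2 = 2.
3 is placed in row 4, which forces r4c3 = 1.
Cage f has product 30, which forces r5c2 = 3.
Column 3 already has 1; hence r5c3 = 4.
Column 4 now contains 2; hence r5c4 = 1.
Column 5 already has 4, so r5c5 = 2.
Column 1 already has 1, which forces r1c1 = 3.
Column 2 now contains 3, which forces r1c2 = 1.
Column 2 now contains 3; hence r2c2 = 4.
4 is placed in column 3; hence r2c3 = 3.
Completed grid: 3 1 5 2 4 / 2 4 3 5 1 / 1 5 2 4 3 / 4 2 1 3 5 / 5 3 4 1 2.

4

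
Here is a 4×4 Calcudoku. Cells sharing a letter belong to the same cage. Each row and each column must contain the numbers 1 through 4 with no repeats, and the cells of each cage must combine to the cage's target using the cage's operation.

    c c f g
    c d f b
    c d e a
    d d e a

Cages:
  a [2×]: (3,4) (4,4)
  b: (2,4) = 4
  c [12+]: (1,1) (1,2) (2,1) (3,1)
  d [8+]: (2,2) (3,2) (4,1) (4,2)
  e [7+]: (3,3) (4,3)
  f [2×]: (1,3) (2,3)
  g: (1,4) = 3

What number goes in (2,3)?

1

Cage g is given, leaving (1,4) = 3.
Cage b is a single given cell; hence (2,4) = 4.
Cage c needs sum 12; hence (1,1) = 1.
Row 1 already has 3, which forces (1,2) = 4.
Row 1 already has 1; hence (1,3) = 2.
Cage c has sum 12, which forces (2,1) = 3.
2 is placed in column 3, so (2,3) = 1.
Cage c needs sum 12; hence (3,1) = 4.
4 is placed in row 3, so (3,3) = 3.
1 is placed in column 1, which forces (4,1) = 2.
Column 3 already has 3, leaving (4,3) = 4.
2 is placed in row 4; hence (4,4) = 1.
Row 2 now contains 1, which forces (2,2) = 2.
Cage d has sum 8, which forces (3,2) = 1.
Column 4 now contains 1, so (3,4) = 2.
Row 4 already has 1, so (4,2) = 3.
Filled in: 1 4 2 3 / 3 2 1 4 / 4 1 3 2 / 2 3 4 1.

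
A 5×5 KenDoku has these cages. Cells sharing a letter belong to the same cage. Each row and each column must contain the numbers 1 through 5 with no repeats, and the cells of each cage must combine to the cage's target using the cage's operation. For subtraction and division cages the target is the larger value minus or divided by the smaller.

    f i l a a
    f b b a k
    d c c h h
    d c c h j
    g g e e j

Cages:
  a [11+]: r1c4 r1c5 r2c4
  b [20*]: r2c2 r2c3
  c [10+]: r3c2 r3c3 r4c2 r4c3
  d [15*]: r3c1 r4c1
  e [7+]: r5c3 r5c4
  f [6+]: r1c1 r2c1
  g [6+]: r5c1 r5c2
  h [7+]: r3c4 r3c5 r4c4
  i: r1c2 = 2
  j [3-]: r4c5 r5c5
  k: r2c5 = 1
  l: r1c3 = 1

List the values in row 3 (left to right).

Cage i is a single given cell, which forces r1c2 = 2.
Cage l is given, leaving r1c3 = 1.
Cage k is given, which forces r2c5 = 1.
Cage f's pair has sum 6; hence r1c1 = 4.
Cage f's pair has sum 6; hence r2c1 = 2.
The 3 cells of cage a must have sum 11, leaving r1c4 = 5.
The 3 cells of cage a must have sum 11, leaving r1c5 = 3.
The 3 cells of cage a must have sum 11, so r2c4 = 3.
The only place for 5 in row 3 is r3c1.
Column 1 already has 5, so r4c1 = 3.
Column 1 already has 5; hence r5c1 = 1.
Cage g needs two cells with sum 6, so r5c2 = 5.
Row 5 already has 5, so r5c3 = 3.
Row 5 already has 5, leaving r5c5 = 2.
Column 2 now contains 5, which forces r2c2 = 4.
The two cells of cage b must have product 20, which forces r2c3 = 5.
The 4 cells of cage c must have sum 10, leaving r3c2 = 3.
Column 5 now contains 2, leaving r3c5 = 4.
The 4 cells of cage c must have sum 10, which forces r4c2 = 1.
Row 4 now contains 1; hence r4c4 = 2.
Column 5 now contains 2; hence r4c5 = 5.
2 is placed in row 5, which forces r5c4 = 4.
Row 3 already has 4, leaving r3c3 = 2.
Column 4 now contains 2, which forces r3c4 = 1.
2 is placed in row 4, so r4c3 = 4.
The full grid is 4 2 1 5 3 / 2 4 5 3 1 / 5 3 2 1 4 / 3 1 4 2 5 / 1 5 3 4 2.

5 3 2 1 4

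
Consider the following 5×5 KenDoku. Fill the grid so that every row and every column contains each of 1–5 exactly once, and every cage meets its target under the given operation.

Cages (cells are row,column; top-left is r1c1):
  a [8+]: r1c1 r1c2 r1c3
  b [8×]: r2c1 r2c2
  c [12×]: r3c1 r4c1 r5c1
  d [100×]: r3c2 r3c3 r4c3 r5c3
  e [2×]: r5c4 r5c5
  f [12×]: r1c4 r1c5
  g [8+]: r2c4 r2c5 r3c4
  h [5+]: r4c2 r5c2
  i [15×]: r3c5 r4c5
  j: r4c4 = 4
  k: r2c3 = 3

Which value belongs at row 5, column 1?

Cage k is a single given cell, leaving r2c3 = 3.
Cage d has product 100, which forces r3c2 = 5.
Row 3 now contains 5, which forces r3c5 = 3.
J is a freebie, leaving r4c4 = 4.
Column 5 already has 3, leaving r4c5 = 5.
4 is placed in column 4, which forces r1c4 = 3.
Column 5 already has 3, so r1c5 = 4.
The 3 cells of cage g must have sum 8, so r2c4 = 5.
Cage d needs product 100, so r3c3 = 4.
Row 4 already has 5, so r4c3 = 1.
Cage d needs product 100; hence r5c3 = 5.
Cage a has sum 8, which forces r1c1 = 5.
Cage a has sum 8, which forces r1c2 = 1.
5 is placed in column 3, which forces r1c3 = 2.
4 is placed in row 3, so r3c1 = 1.
Row 3 already has 1, so r3c4 = 2.
1 is placed in row 4, so r4c1 = 3.
Row 4 already has 3, leaving r4c2 = 2.
Cage c has product 12, which forces r5c1 = 4.
Column 2 already has 2; hence r5c2 = 3.
Column 4 already has 2; hence r5c4 = 1.
Row 5 now contains 1, leaving r5c5 = 2.
4 is placed in column 1, which forces r2c1 = 2.
Column 2 already has 2, which forces r2c2 = 4.
Column 5 now contains 2, so r2c5 = 1.
Filled in: 5 1 2 3 4 / 2 4 3 5 1 / 1 5 4 2 3 / 3 2 1 4 5 / 4 3 5 1 2.

4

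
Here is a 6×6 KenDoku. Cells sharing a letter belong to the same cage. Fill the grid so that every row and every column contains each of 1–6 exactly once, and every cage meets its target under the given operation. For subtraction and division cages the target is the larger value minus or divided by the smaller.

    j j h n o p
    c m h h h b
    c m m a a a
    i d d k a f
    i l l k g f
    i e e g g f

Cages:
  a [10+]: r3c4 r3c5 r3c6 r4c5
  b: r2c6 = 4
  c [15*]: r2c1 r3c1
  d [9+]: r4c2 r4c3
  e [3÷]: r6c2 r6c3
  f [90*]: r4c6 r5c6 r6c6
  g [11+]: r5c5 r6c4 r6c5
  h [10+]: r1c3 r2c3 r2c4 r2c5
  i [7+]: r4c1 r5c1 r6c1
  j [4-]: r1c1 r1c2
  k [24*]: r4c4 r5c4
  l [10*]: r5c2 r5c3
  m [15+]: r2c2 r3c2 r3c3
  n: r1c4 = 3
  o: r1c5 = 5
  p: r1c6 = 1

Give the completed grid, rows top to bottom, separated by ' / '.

6 2 4 3 5 1 / 5 6 1 2 3 4 / 3 4 5 1 6 2 / 2 3 6 4 1 5 / 1 5 2 6 4 3 / 4 1 3 5 2 6

Cage n is given, so r1c4 = 3.
O is a freebie, which forces r1c5 = 5.
P is a freebie; hence r1c6 = 1.
B is a freebie, which forces r2c6 = 4.
The only place for 4 in row 1 is r1c3.
The only place for 6 in row 2 is r2c2.
The two cells of cage j must have difference 4, which forces r1c1 = 6.
6 is placed in column 2; hence r1c2 = 2.
2 is placed in column 2, which forces r5c2 = 5.
Row 5 already has 5, so r5c3 = 2.
The only place for 5 in row 2 is r2c1.
5 is placed in column 1, so r3c1 = 3.
Row 3 already has 3, which forces r3c2 = 4.
Column 2 now contains 4; hence r4c2 = 3.
Column 2 already has 3, leaving r6c2 = 1.
Row 6 now contains 1; hence r6c3 = 3.
3 is placed in column 3, which forces r2c3 = 1.
The 4 cells of cage h must have sum 10, which forces r2c4 = 2.
The 4 cells of cage h must have sum 10, so r2c5 = 3.
The 3 cells of cage m must have sum 15, which forces r3c3 = 5.
5 is placed in row 3; hence r3c4 = 1.
Cage d needs two cells with sum 9; hence r4c3 = 6.
6 is placed in row 4; hence r4c4 = 4.
6 is placed in row 4, leaving r4c6 = 5.
Column 4 now contains 4; hence r5c4 = 6.
Cage f has product 90, so r5c6 = 3.
Column 4 now contains 6; hence r6c4 = 5.
5 is placed in column 6, leaving r6c6 = 6.
Cage a has sum 10, which forces r3c5 = 6.
Column 6 already has 6; hence r3c6 = 2.
The 4 cells of cage a must have sum 10, leaving r4c5 = 1.
The 3 cells of cage g must have sum 11, leaving r5c5 = 4.
Cage g has sum 11; hence r6c5 = 2.
Row 4 now contains 1; hence r4c1 = 2.
Row 5 already has 4; hence r5c1 = 1.
2 is placed in row 6; hence r6c1 = 4.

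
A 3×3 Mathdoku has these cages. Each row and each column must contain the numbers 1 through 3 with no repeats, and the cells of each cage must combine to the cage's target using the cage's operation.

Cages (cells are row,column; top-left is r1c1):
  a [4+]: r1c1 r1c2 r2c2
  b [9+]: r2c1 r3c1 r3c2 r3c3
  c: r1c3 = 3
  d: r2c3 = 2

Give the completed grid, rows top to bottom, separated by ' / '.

The 3 cells of cage a must have sum 4, so r1c1 = 1.
Cage a needs sum 4, so r1c2 = 2.
Cage c is a single given cell, so r1c3 = 3.
The 4 cells of cage b must have sum 9, which forces r2c1 = 3.
Cage a has sum 4, which forces r2c2 = 1.
D is a freebie, leaving r2c3 = 2.
1 is placed in column 1, leaving r3c1 = 2.
Column 2 already has 1; hence r3c2 = 3.
2 is placed in column 3, leaving r3c3 = 1.

1 2 3 / 3 1 2 / 2 3 1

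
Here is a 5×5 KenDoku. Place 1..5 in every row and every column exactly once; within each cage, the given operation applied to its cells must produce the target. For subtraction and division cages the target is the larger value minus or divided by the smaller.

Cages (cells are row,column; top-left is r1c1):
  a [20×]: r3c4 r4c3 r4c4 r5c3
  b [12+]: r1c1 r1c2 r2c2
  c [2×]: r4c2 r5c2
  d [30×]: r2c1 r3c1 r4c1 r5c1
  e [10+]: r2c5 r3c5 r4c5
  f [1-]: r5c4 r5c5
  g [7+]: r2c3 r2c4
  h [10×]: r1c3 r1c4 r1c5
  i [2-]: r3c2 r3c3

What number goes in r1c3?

In column 1, 4 can only go at r1c1, so r1c1 = 4.
Row 1 needs a 3, and only r1c2 is open for it.
Column 2 already has 3, so r2c2 = 5.
The only place for 4 in column 2 is r3c2.
The two cells of cage i must have difference 2; hence r3c3 = 2.
Column 3 needs a 3, and only r2c3 is open for it.
Row 2 now contains 3, which forces r2c4 = 4.
The only place for 5 in column 3 is r1c3.
The only place for 3 in column 4 is r5c4.
In row 5, 5 can only go at r5c1, so r5c1 = 5.
Column 4 needs a 2, and only r1c4 is open for it.
Row 1 now contains 2; hence r1c5 = 1.
Column 5 already has 1, leaving r2c5 = 2.
Column 5 already has 2, leaving r5c5 = 4.
Row 2 now contains 2, which forces r2c1 = 1.
The 4 cells of cage d must have product 30; hence r3c1 = 3.
3 is placed in row 3, leaving r3c5 = 5.
Cage d needs product 30, leaving r4c1 = 2.
Row 4 now contains 2; hence r4c2 = 1.
Cage a needs product 20, leaving r4c3 = 4.
Row 4 already has 1; hence r4c4 = 5.
5 is placed in column 5, leaving r4c5 = 3.
1 is placed in column 2; hence r5c2 = 2.
4 is placed in row 5, so r5c3 = 1.
Row 3 already has 5, leaving r3c4 = 1.
Filled in: 4 3 5 2 1 / 1 5 3 4 2 / 3 4 2 1 5 / 2 1 4 5 3 / 5 2 1 3 4.

5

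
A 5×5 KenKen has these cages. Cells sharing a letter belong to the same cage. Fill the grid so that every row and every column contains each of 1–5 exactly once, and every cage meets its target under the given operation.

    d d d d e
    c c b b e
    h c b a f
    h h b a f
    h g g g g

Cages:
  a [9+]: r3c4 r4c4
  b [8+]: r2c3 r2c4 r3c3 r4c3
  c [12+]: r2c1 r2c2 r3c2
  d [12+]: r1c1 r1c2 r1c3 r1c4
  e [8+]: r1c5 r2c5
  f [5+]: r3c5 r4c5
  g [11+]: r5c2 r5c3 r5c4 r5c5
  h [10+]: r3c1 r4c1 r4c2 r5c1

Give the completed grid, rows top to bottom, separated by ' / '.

Row 1 needs a 3, and only r1c5 is open for it.
3 is placed in column 5, leaving r2c5 = 5.
The 3 cells of cage c must have sum 12; hence r3c2 = 5.
Row 3 now contains 5, so r3c4 = 4.
Row 3 already has 4, leaving r3c5 = 1.
4 is placed in column 4, which forces r4c4 = 5.
1 is placed in column 5, which forces r4c5 = 4.
1 is placed in column 5, leaving r5c5 = 2.
Cage g has sum 11, which forces r5c3 = 5.
Cage d needs sum 12; hence r1c1 = 5.
5 is placed in row 5, so r5c1 = 4.
4 is placed in column 1, leaving r2c1 = 3.
Cage c has sum 12, which forces r2c2 = 4.
Row 2 now contains 4, so r2c3 = 1.
1 is placed in row 2, leaving r2c4 = 2.
Column 1 now contains 3, so r3c1 = 2.
Row 3 already has 2, so r3c3 = 3.
Column 1 now contains 2, so r4c1 = 1.
Column 3 now contains 3, leaving r4c3 = 2.
Cage d needs sum 12; hence r1c2 = 2.
Column 3 already has 2, so r1c3 = 4.
Column 4 now contains 2, leaving r1c4 = 1.
2 is placed in row 4, which forces r4c2 = 3.
Column 2 already has 3, leaving r5c2 = 1.
Column 4 now contains 1, which forces r5c4 = 3.

5 2 4 1 3 / 3 4 1 2 5 / 2 5 3 4 1 / 1 3 2 5 4 / 4 1 5 3 2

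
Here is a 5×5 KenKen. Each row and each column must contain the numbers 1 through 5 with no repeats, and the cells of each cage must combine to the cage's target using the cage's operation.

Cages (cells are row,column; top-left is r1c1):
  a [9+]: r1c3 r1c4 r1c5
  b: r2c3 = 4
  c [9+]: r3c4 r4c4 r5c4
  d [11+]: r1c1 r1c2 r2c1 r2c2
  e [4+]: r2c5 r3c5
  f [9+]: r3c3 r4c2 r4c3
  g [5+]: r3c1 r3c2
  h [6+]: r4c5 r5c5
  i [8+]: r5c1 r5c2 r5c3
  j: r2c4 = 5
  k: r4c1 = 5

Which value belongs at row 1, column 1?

Cage b is given, which forces r2c3 = 4.
J is a freebie, so r2c4 = 5.
Cage k is given; hence r4c1 = 5.
In row 3, 5 can only go at r3c3, so r3c3 = 5.
The only place for 1 in column 4 is r1c4.
Cage a has sum 9, leaving r1c3 = 3.
Cage a needs sum 9, which forces r1c5 = 5.
Column 3 already has 3, leaving r4c3 = 1.
Column 3 now contains 1, leaving r5c3 = 2.
Row 5 now contains 2, which forces r5c5 = 4.
1 is placed in row 4, leaving r4c2 = 3.
4 is placed in column 5, which forces r4c5 = 2.
The 3 cells of cage i must have sum 8, so r5c1 = 1.
The 3 cells of cage i must have sum 8, which forces r5c2 = 5.
4 is placed in row 5, so r5c4 = 3.
The 4 cells of cage d must have sum 11, which forces r1c1 = 2.
Cage d needs sum 11, so r1c2 = 4.
Cage d has sum 11, leaving r2c1 = 3.
Column 2 already has 3, so r2c2 = 2.
3 is placed in row 2, which forces r2c5 = 1.
3 is placed in column 1, so r3c1 = 4.
Column 2 now contains 2, so r3c2 = 1.
The 3 cells of cage c must have sum 9, which forces r3c4 = 2.
1 is placed in column 5, leaving r3c5 = 3.
Row 4 already has 2, which forces r4c4 = 4.
Filled in: 2 4 3 1 5 / 3 2 4 5 1 / 4 1 5 2 3 / 5 3 1 4 2 / 1 5 2 3 4.

2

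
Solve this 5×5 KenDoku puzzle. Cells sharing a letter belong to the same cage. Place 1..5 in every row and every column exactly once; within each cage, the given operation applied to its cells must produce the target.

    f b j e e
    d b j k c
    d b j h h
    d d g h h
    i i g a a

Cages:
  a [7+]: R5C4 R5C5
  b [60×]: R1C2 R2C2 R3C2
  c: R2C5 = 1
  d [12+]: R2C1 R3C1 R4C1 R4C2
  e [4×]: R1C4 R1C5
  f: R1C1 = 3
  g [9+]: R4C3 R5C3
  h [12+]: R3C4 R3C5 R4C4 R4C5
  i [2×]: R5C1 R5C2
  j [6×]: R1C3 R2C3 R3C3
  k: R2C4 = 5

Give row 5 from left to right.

1 2 5 4 3

Cage f is a single given cell, so R1C1 = 3.
K is a freebie; hence R2C4 = 5.
C is a freebie; hence R2C5 = 1.
Cage e's pair has product 4, so R1C4 = 1.
Column 5 already has 1; hence R1C5 = 4.
4 is placed in row 1, so R1C2 = 5.
Row 1 already has 1, leaving R1C3 = 2.
The 3 cells of cage j must have product 6, which forces R2C3 = 3.
Cage j needs product 6, so R3C3 = 1.
3 is placed in row 2; hence R2C2 = 4.
The 3 cells of cage b must have product 60, so R3C2 = 3.
4 is placed in row 2, so R2C1 = 2.
Cage h has sum 12; hence R3C4 = 2.
Cage h needs sum 12, leaving R3C5 = 5.
The 4 cells of cage d must have sum 12, so R4C2 = 1.
Cage h has sum 12, leaving R4C4 = 3.
Cage h needs sum 12, which forces R4C5 = 2.
Column 1 already has 2, leaving R5C1 = 1.
Column 2 now contains 1, so R5C2 = 2.
Column 4 now contains 2, leaving R5C4 = 4.
Column 5 already has 5; hence R5C5 = 3.
Row 3 now contains 5, which forces R3C1 = 4.
Cage d needs sum 12, so R4C1 = 5.
Cage g's pair has sum 9, so R4C3 = 4.
4 is placed in row 5, so R5C3 = 5.
Completed grid: 3 5 2 1 4 / 2 4 3 5 1 / 4 3 1 2 5 / 5 1 4 3 2 / 1 2 5 4 3.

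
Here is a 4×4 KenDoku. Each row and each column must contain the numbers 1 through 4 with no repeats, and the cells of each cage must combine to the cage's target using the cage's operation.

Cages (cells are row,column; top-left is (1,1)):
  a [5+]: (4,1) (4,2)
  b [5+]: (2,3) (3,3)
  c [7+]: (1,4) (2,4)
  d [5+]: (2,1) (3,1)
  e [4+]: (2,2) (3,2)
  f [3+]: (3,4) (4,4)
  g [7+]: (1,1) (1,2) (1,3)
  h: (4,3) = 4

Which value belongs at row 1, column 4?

3

H is a freebie, so (4,3) = 4.
In row 1, 3 can only go at (1,4), so (1,4) = 3.
3 is placed in column 4; hence (2,4) = 4.
Row 3 needs a 4, and only (3,1) is open for it.
The 3 cells of cage g must have sum 7, which forces (1,2) = 4.
Cage d needs two cells with sum 5, so (2,1) = 1.
Row 2 already has 1, leaving (2,2) = 3.
Row 2 already has 3, leaving (2,3) = 2.
Column 2 now contains 3; hence (3,2) = 1.
2 is placed in column 3, so (3,3) = 3.
Row 3 now contains 1, leaving (3,4) = 2.
Column 2 now contains 3, so (4,2) = 2.
Column 4 now contains 2, which forces (4,4) = 1.
1 is placed in column 1, which forces (1,1) = 2.
2 is placed in column 3, so (1,3) = 1.
Row 4 now contains 2, leaving (4,1) = 3.
Completed grid: 2 4 1 3 / 1 3 2 4 / 4 1 3 2 / 3 2 4 1.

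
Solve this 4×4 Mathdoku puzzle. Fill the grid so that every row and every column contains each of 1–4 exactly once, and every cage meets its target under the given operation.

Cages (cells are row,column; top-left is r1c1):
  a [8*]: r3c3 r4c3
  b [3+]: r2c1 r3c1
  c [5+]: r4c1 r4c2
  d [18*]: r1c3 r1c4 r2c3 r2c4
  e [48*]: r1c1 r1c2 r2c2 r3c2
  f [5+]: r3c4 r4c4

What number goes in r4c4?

1

The only place for 4 in row 2 is r2c2.
The only place for 4 in row 1 is r1c1.
In row 4, 1 can only go at r4c4, so r4c4 = 1.
The two cells of cage f must have sum 5; hence r3c4 = 4.
Row 3 already has 4; hence r3c3 = 2.
The two cells of cage a must have product 8; hence r4c3 = 4.
Cage b needs two cells with sum 3; hence r2c1 = 2.
2 is placed in row 2; hence r2c4 = 3.
Row 3 now contains 2, so r3c1 = 1.
1 is placed in row 3, leaving r3c2 = 3.
2 is placed in column 1, so r4c1 = 3.
Column 2 already has 3, so r4c2 = 2.
Column 2 already has 3, so r1c2 = 1.
The 4 cells of cage d must have product 18; hence r1c3 = 3.
3 is placed in column 4, leaving r1c4 = 2.
3 is placed in row 2; hence r2c3 = 1.
The full grid is 4 1 3 2 / 2 4 1 3 / 1 3 2 4 / 3 2 4 1.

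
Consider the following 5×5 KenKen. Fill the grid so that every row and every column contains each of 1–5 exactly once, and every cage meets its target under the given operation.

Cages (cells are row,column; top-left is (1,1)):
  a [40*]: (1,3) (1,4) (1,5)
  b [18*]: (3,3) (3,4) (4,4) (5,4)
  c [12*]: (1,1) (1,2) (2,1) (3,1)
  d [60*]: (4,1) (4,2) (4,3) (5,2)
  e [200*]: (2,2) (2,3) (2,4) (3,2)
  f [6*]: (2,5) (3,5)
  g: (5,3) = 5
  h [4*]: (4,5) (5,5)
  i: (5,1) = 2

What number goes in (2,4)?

The 4 cells of cage e must have product 200, which forces (3,2) = 5.
The 4 cells of cage b must have product 18, so (3,3) = 3.
Row 3 already has 3; hence (3,5) = 2.
Cage i is given, so (5,1) = 2.
G is a freebie, leaving (5,3) = 5.
Cage c needs product 12, which forces (1,2) = 1.
Cage e has product 200, so (2,4) = 5.
Column 5 now contains 2; hence (2,5) = 3.
Row 3 now contains 2; hence (3,4) = 1.
Cage d has product 60, which forces (4,1) = 5.
Cage b needs product 18; hence (4,4) = 2.
Cage b needs product 18, so (5,4) = 3.
The 4 cells of cage c must have product 12, so (1,1) = 3.
Cage a has product 40, leaving (1,3) = 2.
Column 4 now contains 2, leaving (1,4) = 4.
The 3 cells of cage a must have product 40, so (1,5) = 5.
The 4 cells of cage c must have product 12, leaving (2,1) = 1.
2 is placed in column 3, which forces (2,3) = 4.
1 is placed in row 3, so (3,1) = 4.
Cage d has product 60, so (4,2) = 3.
The 4 cells of cage d must have product 60, which forces (4,3) = 1.
1 is placed in row 4, so (4,5) = 4.
Row 5 now contains 3; hence (5,2) = 4.
4 is placed in column 5; hence (5,5) = 1.
4 is placed in row 2, leaving (2,2) = 2.
Filled in: 3 1 2 4 5 / 1 2 4 5 3 / 4 5 3 1 2 / 5 3 1 2 4 / 2 4 5 3 1.

5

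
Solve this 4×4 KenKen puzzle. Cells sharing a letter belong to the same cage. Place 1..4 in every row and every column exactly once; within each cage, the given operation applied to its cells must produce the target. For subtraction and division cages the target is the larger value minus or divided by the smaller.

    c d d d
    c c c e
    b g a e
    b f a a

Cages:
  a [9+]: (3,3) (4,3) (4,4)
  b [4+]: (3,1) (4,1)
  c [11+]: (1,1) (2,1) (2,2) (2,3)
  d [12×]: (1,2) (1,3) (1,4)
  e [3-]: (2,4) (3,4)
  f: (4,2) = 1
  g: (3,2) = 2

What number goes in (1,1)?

Cage g is a single given cell, which forces (3,2) = 2.
Cage f is given, so (4,2) = 1.
Cage b needs two cells with sum 4, so (3,1) = 1.
1 is placed in row 3, which forces (3,4) = 4.
Row 4 now contains 1, which forces (4,1) = 3.
Row 4 already has 3, which forces (4,4) = 2.
4 is placed in column 4, which forces (2,4) = 1.
Row 3 now contains 4, which forces (3,3) = 3.
Row 4 now contains 2; hence (4,3) = 4.
Cage c needs sum 11, leaving (1,1) = 2.
Cage d has product 12, which forces (1,2) = 4.
Column 3 now contains 4; hence (1,3) = 1.
Column 4 now contains 1, so (1,4) = 3.
Cage c has sum 11; hence (2,1) = 4.
Cage c has sum 11, which forces (2,2) = 3.
Row 2 already has 1, which forces (2,3) = 2.
Filled in: 2 4 1 3 / 4 3 2 1 / 1 2 3 4 / 3 1 4 2.

2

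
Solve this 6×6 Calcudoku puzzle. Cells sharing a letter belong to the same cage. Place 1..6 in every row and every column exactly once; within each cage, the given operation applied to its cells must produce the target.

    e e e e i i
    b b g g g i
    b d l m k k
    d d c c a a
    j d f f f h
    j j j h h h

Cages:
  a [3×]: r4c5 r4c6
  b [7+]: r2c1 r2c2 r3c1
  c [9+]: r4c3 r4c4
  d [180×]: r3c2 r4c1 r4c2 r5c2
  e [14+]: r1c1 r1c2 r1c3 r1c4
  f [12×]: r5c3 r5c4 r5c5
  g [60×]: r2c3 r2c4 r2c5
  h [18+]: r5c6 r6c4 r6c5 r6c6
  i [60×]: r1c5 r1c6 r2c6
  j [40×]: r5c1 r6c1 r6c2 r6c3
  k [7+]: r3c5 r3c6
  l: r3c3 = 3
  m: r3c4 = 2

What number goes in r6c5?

Cage l is a single given cell; hence r3c3 = 3.
Cage m is given, so r3c4 = 2.
In row 3, 5 can only go at r3c2, so r3c2 = 5.
The only place for 4 in row 3 is r3c1.
Cage d needs product 180, leaving r5c2 = 3.
The only place for 6 in row 2 is r2c6.
Cage k's pair has sum 7, leaving r3c5 = 6.
Column 6 already has 6, so r3c6 = 1.
Column 6 already has 1, so r4c6 = 3.
3 is placed in row 4, leaving r4c5 = 1.
Column 5 already has 1, so r5c5 = 2.
Cage h needs sum 18; hence r6c4 = 6.
Column 5 now contains 2, so r1c5 = 5.
The 3 cells of cage i must have product 60, so r1c6 = 2.
Cage f has product 12, leaving r5c3 = 6.
Column 4 already has 6; hence r5c4 = 1.
Column 5 already has 5, which forces r6c5 = 3.
The 3 cells of cage g must have product 60, leaving r2c3 = 5.
The 3 cells of cage g must have product 60, which forces r2c4 = 3.
3 is placed in column 5, which forces r2c5 = 4.
Column 3 now contains 5; hence r4c3 = 4.
Row 4 now contains 4, so r4c4 = 5.
1 is placed in row 5, which forces r5c1 = 5.
Row 5 already has 5, leaving r5c6 = 4.
4 is placed in column 6, which forces r6c6 = 5.
Cage e needs sum 14, which forces r1c1 = 3.
Cage e has sum 14, which forces r1c2 = 6.
Column 3 now contains 4, which forces r1c3 = 1.
3 is placed in column 4, leaving r1c4 = 4.
Column 2 already has 6, which forces r4c2 = 2.
The 4 cells of cage j must have product 40, so r6c2 = 4.
1 is placed in column 3, leaving r6c3 = 2.
Cage b has sum 7, which forces r2c1 = 2.
Column 2 already has 2, which forces r2c2 = 1.
Row 4 now contains 2, leaving r4c1 = 6.
2 is placed in row 6, which forces r6c1 = 1.
Completed grid: 3 6 1 4 5 2 / 2 1 5 3 4 6 / 4 5 3 2 6 1 / 6 2 4 5 1 3 / 5 3 6 1 2 4 / 1 4 2 6 3 5.

3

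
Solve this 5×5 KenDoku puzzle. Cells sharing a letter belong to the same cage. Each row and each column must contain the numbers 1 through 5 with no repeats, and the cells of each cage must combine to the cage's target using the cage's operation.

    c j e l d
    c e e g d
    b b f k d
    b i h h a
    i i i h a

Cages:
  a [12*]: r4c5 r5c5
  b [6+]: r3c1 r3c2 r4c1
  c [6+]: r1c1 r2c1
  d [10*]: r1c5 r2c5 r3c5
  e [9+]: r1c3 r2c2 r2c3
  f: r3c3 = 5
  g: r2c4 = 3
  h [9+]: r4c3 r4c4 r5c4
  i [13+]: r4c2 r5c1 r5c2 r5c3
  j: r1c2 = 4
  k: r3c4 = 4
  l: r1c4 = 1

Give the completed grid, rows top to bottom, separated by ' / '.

2 4 3 1 5 / 4 5 1 3 2 / 3 2 5 4 1 / 1 3 2 5 4 / 5 1 4 2 3

J is a freebie, so r1c2 = 4.
Cage l is a single given cell, leaving r1c4 = 1.
G is a freebie, which forces r2c4 = 3.
F is a freebie, leaving r3c3 = 5.
Cage k is given, so r3c4 = 4.
Cage e needs sum 9, leaving r1c3 = 3.
The 3 cells of cage h must have sum 9, leaving r4c3 = 2.
The 3 cells of cage h must have sum 9; hence r4c4 = 5.
The 3 cells of cage h must have sum 9; hence r5c4 = 2.
In row 4, 4 can only go at r4c5, so r4c5 = 4.
Column 5 now contains 4; hence r5c5 = 3.
The 4 cells of cage i must have sum 13, which forces r4c2 = 3.
Cage b has sum 6; hence r3c1 = 3.
The 3 cells of cage b must have sum 6, leaving r3c2 = 2.
Row 3 now contains 2, which forces r3c5 = 1.
Row 4 already has 3, leaving r4c1 = 1.
Cage c's pair has sum 6; hence r1c1 = 2.
Row 1 now contains 2, leaving r1c5 = 5.
1 is placed in column 1; hence r2c1 = 4.
Column 2 now contains 2, leaving r2c2 = 5.
Cage e has sum 9, which forces r2c3 = 1.
Column 5 already has 5, so r2c5 = 2.
Column 1 already has 4, which forces r5c1 = 5.
Column 2 already has 5, leaving r5c2 = 1.
Column 3 already has 1, so r5c3 = 4.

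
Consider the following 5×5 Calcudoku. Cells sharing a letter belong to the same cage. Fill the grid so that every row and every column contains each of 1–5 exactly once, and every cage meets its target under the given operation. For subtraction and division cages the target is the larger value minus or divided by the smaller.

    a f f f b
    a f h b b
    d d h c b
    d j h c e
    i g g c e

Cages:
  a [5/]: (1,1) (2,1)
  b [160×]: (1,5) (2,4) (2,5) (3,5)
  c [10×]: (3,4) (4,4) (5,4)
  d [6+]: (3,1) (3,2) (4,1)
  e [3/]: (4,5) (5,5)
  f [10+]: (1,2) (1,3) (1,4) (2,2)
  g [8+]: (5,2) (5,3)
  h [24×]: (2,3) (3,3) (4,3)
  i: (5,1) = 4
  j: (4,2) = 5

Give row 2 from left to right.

Cage b needs product 160, which forces (2,4) = 4.
Cage j is a single given cell, so (4,2) = 5.
Cage i is given; hence (5,1) = 4.
5 is placed in column 2, leaving (5,2) = 3.
3 is placed in row 5, leaving (5,3) = 5.
3 is placed in row 5, which forces (5,5) = 1.
Cage c has product 10, leaving (3,4) = 5.
Cage c has product 10, leaving (4,4) = 1.
Column 5 now contains 1, leaving (4,5) = 3.
Row 5 now contains 1, which forces (5,4) = 2.
Column 4 now contains 2, leaving (1,4) = 3.
The 3 cells of cage d must have sum 6; hence (3,1) = 3.
The 3 cells of cage d must have sum 6, leaving (3,2) = 1.
Row 4 now contains 3; hence (4,1) = 2.
Row 4 already has 2; hence (4,3) = 4.
Cage f has sum 10, so (1,2) = 4.
Cage f needs sum 10, which forces (1,3) = 1.
Column 2 now contains 1, so (2,2) = 2.
Cage h has product 24, so (2,3) = 3.
2 is placed in row 2, which forces (2,5) = 5.
Column 3 already has 4, so (3,3) = 2.
Row 3 already has 2, which forces (3,5) = 4.
Row 1 already has 1, leaving (1,1) = 5.
Column 5 now contains 5, leaving (1,5) = 2.
Row 2 now contains 5, so (2,1) = 1.
Completed grid: 5 4 1 3 2 / 1 2 3 4 5 / 3 1 2 5 4 / 2 5 4 1 3 / 4 3 5 2 1.

1 2 3 4 5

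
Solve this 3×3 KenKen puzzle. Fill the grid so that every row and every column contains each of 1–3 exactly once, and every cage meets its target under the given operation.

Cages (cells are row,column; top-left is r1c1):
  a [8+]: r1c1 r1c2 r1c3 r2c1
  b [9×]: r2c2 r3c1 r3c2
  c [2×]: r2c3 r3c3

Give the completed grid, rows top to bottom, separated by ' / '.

The 4 cells of cage a must have sum 8, so r2c1 = 2.
Cage b needs product 9, which forces r2c2 = 3.
Row 2 now contains 2, which forces r2c3 = 1.
Cage b needs product 9, so r3c1 = 3.
Cage b has product 9, which forces r3c2 = 1.
Column 3 already has 1, which forces r3c3 = 2.
Column 1 now contains 3; hence r1c1 = 1.
Column 2 already has 1, leaving r1c2 = 2.
2 is placed in column 3; hence r1c3 = 3.

1 2 3 / 2 3 1 / 3 1 2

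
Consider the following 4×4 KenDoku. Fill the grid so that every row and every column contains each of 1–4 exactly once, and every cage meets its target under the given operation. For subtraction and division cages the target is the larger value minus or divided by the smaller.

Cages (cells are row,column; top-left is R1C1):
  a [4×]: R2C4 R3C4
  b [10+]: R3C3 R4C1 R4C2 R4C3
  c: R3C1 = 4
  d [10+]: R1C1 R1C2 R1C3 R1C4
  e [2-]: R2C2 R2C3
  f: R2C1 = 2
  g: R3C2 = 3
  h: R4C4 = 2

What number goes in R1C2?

Cage f is a single given cell, which forces R2C1 = 2.
Cage c is a single given cell, which forces R3C1 = 4.
Cage g is given, which forces R3C2 = 3.
4 is placed in row 3, which forces R3C4 = 1.
H is a freebie, which forces R4C4 = 2.
Cage e's pair has difference 2; hence R2C2 = 1.
The two cells of cage e must have difference 2; hence R2C3 = 3.
Column 4 now contains 1, which forces R2C4 = 4.
Row 3 already has 1, so R3C3 = 2.
1 is placed in column 2; hence R4C2 = 4.
4 is placed in row 4, leaving R4C3 = 1.
Cage d has sum 10; hence R1C1 = 1.
Column 2 already has 4, so R1C2 = 2.
Column 3 already has 1, which forces R1C3 = 4.
Column 4 now contains 4, which forces R1C4 = 3.
Row 4 now contains 1, so R4C1 = 3.
The full grid is 1 2 4 3 / 2 1 3 4 / 4 3 2 1 / 3 4 1 2.

2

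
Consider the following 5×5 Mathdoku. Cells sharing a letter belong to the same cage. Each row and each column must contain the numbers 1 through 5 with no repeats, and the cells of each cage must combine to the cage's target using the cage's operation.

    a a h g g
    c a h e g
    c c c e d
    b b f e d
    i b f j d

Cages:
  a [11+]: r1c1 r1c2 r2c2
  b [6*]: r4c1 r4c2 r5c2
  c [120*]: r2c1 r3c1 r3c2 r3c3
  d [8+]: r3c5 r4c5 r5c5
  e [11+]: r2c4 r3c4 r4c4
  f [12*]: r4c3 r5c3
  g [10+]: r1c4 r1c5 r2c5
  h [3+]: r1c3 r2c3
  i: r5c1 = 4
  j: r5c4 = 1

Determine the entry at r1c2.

Cage i is a single given cell, leaving r5c1 = 4.
Row 5 already has 4, leaving r5c3 = 3.
J is a freebie, which forces r5c4 = 1.
3 is placed in column 3, so r4c3 = 4.
1 is placed in row 5, which forces r5c2 = 2.
Row 5 already has 2, leaving r5c5 = 5.
Cage c has product 120, so r3c2 = 4.
The 3 cells of cage e must have sum 11, leaving r2c4 = 4.
In row 1, 4 can only go at r1c5, so r1c5 = 4.
In row 1, 2 can only go at r1c3, so r1c3 = 2.
Column 3 already has 2; hence r2c3 = 1.
1 is placed in row 2, which forces r2c5 = 3.
Column 3 already has 2, so r3c3 = 5.
Row 3 already has 5, which forces r3c4 = 2.
Row 3 already has 2, which forces r3c5 = 1.
Column 4 already has 2; hence r4c4 = 5.
Column 5 now contains 1, so r4c5 = 2.
Cage a has sum 11; hence r1c1 = 5.
Cage a has sum 11, which forces r1c2 = 1.
Column 4 already has 5; hence r1c4 = 3.
Row 2 now contains 3; hence r2c1 = 2.
Row 2 now contains 3, so r2c2 = 5.
Row 3 already has 2; hence r3c1 = 3.
Column 1 now contains 3; hence r4c1 = 1.
Column 2 already has 1, which forces r4c2 = 3.
Completed grid: 5 1 2 3 4 / 2 5 1 4 3 / 3 4 5 2 1 / 1 3 4 5 2 / 4 2 3 1 5.

1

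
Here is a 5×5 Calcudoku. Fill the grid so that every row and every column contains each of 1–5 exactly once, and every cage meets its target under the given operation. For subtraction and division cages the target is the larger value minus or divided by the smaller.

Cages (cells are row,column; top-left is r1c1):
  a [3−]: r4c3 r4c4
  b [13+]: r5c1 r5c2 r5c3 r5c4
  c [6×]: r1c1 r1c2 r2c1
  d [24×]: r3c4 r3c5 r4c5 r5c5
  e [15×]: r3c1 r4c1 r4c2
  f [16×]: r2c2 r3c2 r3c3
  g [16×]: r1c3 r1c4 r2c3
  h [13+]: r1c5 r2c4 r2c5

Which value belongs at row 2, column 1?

The only place for 5 in row 1 is r1c5.
Cage h needs sum 13, which forces r2c4 = 5.
5 is placed in column 5, which forces r2c5 = 3.
Cage d needs product 24, which forces r3c4 = 3.
Row 2 needs a 1, and only r2c1 is open for it.
1 is placed in column 1, which forces r3c1 = 5.
The 3 cells of cage e must have product 15, so r4c1 = 3.
The 3 cells of cage e must have product 15, which forces r4c2 = 1.
Column 1 already has 3, which forces r5c1 = 4.
Row 5 now contains 4, so r5c4 = 1.
1 is placed in row 5, so r5c5 = 2.
Column 1 already has 3; hence r1c1 = 2.
Cage c needs product 6, so r1c2 = 3.
Row 1 already has 2, so r1c4 = 4.
The 3 cells of cage f must have product 16, leaving r2c2 = 2.
2 is placed in row 2; hence r2c3 = 4.
Column 2 already has 1, so r3c2 = 4.
Cage f needs product 16, which forces r3c3 = 2.
Cage d has product 24, which forces r3c5 = 1.
The two cells of cage a must have difference 3, which forces r4c3 = 5.
Cage a needs two cells with difference 3, so r4c4 = 2.
Column 5 already has 2, leaving r4c5 = 4.
Column 2 already has 3, leaving r5c2 = 5.
5 is placed in column 3, so r5c3 = 3.
Row 1 already has 4, so r1c3 = 1.
Filled in: 2 3 1 4 5 / 1 2 4 5 3 / 5 4 2 3 1 / 3 1 5 2 4 / 4 5 3 1 2.

1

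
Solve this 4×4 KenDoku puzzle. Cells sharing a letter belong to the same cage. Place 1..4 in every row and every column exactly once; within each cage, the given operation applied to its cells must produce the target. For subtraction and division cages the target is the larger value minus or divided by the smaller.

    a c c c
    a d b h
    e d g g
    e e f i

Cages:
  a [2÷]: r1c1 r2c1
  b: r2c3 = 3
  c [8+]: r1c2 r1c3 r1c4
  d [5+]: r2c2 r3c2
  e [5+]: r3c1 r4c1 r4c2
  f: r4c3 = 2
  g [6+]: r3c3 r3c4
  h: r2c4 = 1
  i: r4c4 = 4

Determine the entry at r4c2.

1

Cage b is a single given cell, leaving r2c3 = 3.
Cage h is a single given cell, leaving r2c4 = 1.
Cage f is given; hence r4c3 = 2.
Cage i is a single given cell, leaving r4c4 = 4.
Column 4 already has 4; hence r1c4 = 3.
Cage e has sum 5, which forces r3c1 = 1.
Row 3 now contains 1, so r3c2 = 3.
Column 3 already has 2, leaving r3c3 = 4.
Column 4 already has 4; hence r3c4 = 2.
The 3 cells of cage e must have sum 5, leaving r4c1 = 3.
Row 4 now contains 2; hence r4c2 = 1.
1 is placed in column 2, so r1c2 = 4.
4 is placed in column 3; hence r1c3 = 1.
Cage d's pair has sum 5; hence r2c2 = 2.
Row 1 already has 4, so r1c1 = 2.
Row 2 already has 2, leaving r2c1 = 4.
Completed grid: 2 4 1 3 / 4 2 3 1 / 1 3 4 2 / 3 1 2 4.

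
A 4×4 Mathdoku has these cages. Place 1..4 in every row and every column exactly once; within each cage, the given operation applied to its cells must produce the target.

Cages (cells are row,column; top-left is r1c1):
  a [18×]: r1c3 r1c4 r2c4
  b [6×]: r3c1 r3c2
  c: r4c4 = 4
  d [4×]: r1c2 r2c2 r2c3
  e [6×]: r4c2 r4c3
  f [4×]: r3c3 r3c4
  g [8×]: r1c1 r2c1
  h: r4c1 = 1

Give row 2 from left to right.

Cage a has product 18, so r1c3 = 3.
The 3 cells of cage a must have product 18, leaving r1c4 = 2.
Cage a needs product 18, which forces r2c4 = 3.
Cage h is a single given cell, leaving r4c1 = 1.
Column 3 now contains 3, so r4c3 = 2.
Cage c is a single given cell; hence r4c4 = 4.
Row 1 now contains 2, which forces r1c1 = 4.
Row 1 now contains 2; hence r1c2 = 1.
Cage g's pair has product 8, which forces r2c1 = 2.
The 3 cells of cage d must have product 4, leaving r2c2 = 4.
Column 3 already has 2, leaving r2c3 = 1.
2 is placed in column 1; hence r3c1 = 3.
Row 3 now contains 3; hence r3c2 = 2.
Cage f's pair has product 4, so r3c3 = 4.
Column 4 now contains 4, leaving r3c4 = 1.
Row 4 now contains 2; hence r4c2 = 3.
The full grid is 4 1 3 2 / 2 4 1 3 / 3 2 4 1 / 1 3 2 4.

2 4 1 3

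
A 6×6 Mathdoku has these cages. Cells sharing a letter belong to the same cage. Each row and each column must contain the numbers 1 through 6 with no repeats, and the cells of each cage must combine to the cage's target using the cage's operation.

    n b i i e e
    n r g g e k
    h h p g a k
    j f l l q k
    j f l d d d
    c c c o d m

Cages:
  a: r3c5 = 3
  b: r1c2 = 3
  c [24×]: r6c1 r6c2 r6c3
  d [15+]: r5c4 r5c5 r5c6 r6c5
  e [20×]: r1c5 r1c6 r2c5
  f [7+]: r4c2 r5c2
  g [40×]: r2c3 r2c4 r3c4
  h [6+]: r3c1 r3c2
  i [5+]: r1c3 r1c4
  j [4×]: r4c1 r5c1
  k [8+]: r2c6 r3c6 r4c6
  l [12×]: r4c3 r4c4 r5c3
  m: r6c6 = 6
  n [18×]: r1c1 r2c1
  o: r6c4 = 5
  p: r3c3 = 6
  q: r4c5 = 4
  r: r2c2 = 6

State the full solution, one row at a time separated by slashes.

B is a freebie; hence r1c2 = 3.
Cage r is given, leaving r2c2 = 6.
Cage p is a single given cell, leaving r3c3 = 6.
Cage a is given, which forces r3c5 = 3.
Cage q is given, which forces r4c5 = 4.
O is a freebie; hence r6c4 = 5.
Cage m is given, leaving r6c6 = 6.
3 is placed in row 1, so r1c1 = 6.
Row 2 already has 6, so r2c1 = 3.
Cage g has product 40, so r2c3 = 5.
Row 4 already has 4, which forces r4c1 = 1.
Cage j's pair has product 4, leaving r5c1 = 4.
4 is placed in column 1, leaving r6c1 = 2.
2 is placed in row 6, so r6c2 = 4.
Row 6 now contains 4, leaving r6c3 = 3.
2 is placed in row 6, so r6c5 = 1.
Column 5 now contains 1, which forces r1c5 = 5.
Cage e needs product 20, so r1c6 = 2.
Column 5 now contains 1, which forces r2c5 = 2.
2 is placed in column 1, leaving r3c1 = 5.
The two cells of cage h must have sum 6; hence r3c2 = 1.
Row 3 now contains 1, so r3c6 = 4.
3 is placed in column 3; hence r4c3 = 2.
Cage l has product 12, so r4c4 = 6.
The 3 cells of cage l must have product 12, which forces r5c3 = 1.
Column 4 already has 6; hence r5c4 = 3.
Column 5 already has 5; hence r5c5 = 6.
Row 5 now contains 3, so r5c6 = 5.
Column 3 already has 1, leaving r1c3 = 4.
Cage i's pair has sum 5; hence r1c4 = 1.
Row 2 already has 2, so r2c4 = 4.
Column 6 already has 4; hence r2c6 = 1.
4 is placed in row 3, leaving r3c4 = 2.
2 is placed in row 4, so r4c2 = 5.
5 is placed in column 6, so r4c6 = 3.
Row 5 now contains 5, leaving r5c2 = 2.

6 3 4 1 5 2 / 3 6 5 4 2 1 / 5 1 6 2 3 4 / 1 5 2 6 4 3 / 4 2 1 3 6 5 / 2 4 3 5 1 6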